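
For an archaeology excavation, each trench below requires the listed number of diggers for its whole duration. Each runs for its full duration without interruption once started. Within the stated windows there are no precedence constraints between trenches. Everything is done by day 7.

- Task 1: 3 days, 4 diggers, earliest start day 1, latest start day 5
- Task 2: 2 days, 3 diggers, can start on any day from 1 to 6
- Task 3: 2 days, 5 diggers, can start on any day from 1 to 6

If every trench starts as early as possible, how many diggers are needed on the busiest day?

12

Early-start schedule: Task 1@1, Task 2@1, Task 3@1.
Load per day: day 1: 12, day 2: 12, day 3: 4, day 4: 0, day 5: 0, day 6: 0, day 7: 0.
Peak is 12.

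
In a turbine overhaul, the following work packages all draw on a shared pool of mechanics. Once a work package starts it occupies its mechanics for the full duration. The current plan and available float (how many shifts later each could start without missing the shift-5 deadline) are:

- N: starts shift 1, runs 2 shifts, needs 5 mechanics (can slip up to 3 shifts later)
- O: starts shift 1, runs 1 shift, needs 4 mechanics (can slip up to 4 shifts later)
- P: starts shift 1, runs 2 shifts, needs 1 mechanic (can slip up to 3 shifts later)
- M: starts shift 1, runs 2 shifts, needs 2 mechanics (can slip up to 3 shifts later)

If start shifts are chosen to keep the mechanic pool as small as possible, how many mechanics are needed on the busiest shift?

Early-start (N@1, O@1, P@1, M@1) gives peak 12: s1:12  s2:8  s3:0  s4:0  s5:0.
Shift O→3, P→3, M→4.
Schedule N@1, O@3, P@3, M@4: s1:5  s2:5  s3:5  s4:3  s5:2 — peak 5.

5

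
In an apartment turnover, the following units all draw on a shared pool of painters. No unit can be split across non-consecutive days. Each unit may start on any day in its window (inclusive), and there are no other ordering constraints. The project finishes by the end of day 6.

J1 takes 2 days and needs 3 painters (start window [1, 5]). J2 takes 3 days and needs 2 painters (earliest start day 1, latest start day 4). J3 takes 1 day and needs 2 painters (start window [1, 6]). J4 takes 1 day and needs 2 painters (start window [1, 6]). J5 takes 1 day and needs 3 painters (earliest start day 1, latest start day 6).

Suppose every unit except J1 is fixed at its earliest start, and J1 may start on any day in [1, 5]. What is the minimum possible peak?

9

J1@1: d1:12  d2:5  d3:2  d4:0  d5:0  d6:0 → peak 12
J1@2: d1:9  d2:5  d3:5  d4:0  d5:0  d6:0 → peak 9
J1@3: d1:9  d2:2  d3:5  d4:3  d5:0  d6:0 → peak 9
J1@4: d1:9  d2:2  d3:2  d4:3  d5:3  d6:0 → peak 9
J1@5: d1:9  d2:2  d3:2  d4:0  d5:3  d6:3 → peak 9
Best is J1@2, peak 9.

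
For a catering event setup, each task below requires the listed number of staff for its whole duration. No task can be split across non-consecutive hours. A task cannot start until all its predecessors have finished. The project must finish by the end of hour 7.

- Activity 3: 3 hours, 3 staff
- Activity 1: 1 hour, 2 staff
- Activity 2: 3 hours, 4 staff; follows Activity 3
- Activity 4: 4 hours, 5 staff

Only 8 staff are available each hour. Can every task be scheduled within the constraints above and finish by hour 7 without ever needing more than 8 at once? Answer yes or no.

Schedule Activity 3@1, Activity 1@4, Activity 2@5, Activity 4@1: h1:8  h2:8  h3:8  h4:7  h5:4  h6:4  h7:4 — peak 8 ≤ 8.

yes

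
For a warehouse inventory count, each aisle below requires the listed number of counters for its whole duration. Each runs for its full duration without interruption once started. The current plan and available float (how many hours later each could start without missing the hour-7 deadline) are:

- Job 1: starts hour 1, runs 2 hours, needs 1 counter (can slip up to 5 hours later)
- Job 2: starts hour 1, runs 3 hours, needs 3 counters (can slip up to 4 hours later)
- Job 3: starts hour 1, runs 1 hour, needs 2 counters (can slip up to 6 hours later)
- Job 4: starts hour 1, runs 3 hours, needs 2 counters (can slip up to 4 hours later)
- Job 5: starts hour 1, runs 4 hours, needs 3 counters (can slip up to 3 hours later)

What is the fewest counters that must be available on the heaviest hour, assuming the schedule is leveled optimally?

Early-start (Job 1@1, Job 2@1, Job 3@1, Job 4@1, Job 5@1) gives peak 11: h1:11  h2:9  h3:8  h4:3  h5:0  h6:0  h7:0.
Shift Job 3→3, Job 4→4, Job 5→4.
Schedule Job 1@1, Job 2@1, Job 3@3, Job 4@4, Job 5@4: h1:4  h2:4  h3:5  h4:5  h5:5  h6:5  h7:3 — peak 5.
Total counter-hours = 31 over 7 hours ⇒ peak ≥ ⌈31/7⌉ = 5, so 5 is optimal.

5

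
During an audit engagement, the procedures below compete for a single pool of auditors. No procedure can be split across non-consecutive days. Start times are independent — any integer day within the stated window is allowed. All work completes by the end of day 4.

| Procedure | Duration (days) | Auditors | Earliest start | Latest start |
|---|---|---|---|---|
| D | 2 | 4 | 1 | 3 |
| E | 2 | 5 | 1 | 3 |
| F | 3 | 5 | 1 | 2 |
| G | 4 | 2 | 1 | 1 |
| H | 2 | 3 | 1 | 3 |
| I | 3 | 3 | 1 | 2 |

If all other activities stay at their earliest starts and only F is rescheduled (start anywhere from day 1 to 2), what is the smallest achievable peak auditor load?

22

F@1: d1:22  d2:22  d3:10  d4:2 → peak 22
F@2: d1:17  d2:22  d3:10  d4:7 → peak 22
Best is F@1, peak 22.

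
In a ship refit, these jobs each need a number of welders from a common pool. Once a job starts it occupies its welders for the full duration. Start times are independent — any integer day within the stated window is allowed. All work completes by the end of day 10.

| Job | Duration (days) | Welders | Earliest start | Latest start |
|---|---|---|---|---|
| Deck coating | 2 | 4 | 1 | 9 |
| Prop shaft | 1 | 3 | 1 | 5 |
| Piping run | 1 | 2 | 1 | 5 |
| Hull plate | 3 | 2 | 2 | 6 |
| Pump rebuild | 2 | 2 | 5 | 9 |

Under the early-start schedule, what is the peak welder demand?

9

Early-start schedule: Deck coating@1, Prop shaft@1, Piping run@1, Hull plate@2, Pump rebuild@5.
Load per day: day 1: 9, day 2: 6, day 3: 2, day 4: 2, day 5: 2, day 6: 2, day 7: 0, day 8: 0, day 9: 0, day 10: 0.
Peak is 9.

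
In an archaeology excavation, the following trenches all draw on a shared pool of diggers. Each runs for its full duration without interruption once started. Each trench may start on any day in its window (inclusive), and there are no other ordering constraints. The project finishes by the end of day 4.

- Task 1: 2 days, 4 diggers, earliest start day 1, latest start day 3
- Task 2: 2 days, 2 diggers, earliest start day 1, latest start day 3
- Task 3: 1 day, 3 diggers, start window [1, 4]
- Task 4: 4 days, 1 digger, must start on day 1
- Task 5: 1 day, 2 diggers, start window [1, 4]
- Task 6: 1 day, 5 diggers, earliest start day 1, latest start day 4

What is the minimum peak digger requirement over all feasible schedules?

Early-start (Task 1@1, Task 2@1, Task 3@1, Task 4@1, Task 5@1, Task 6@1) gives peak 17: d1:17  d2:7  d3:1  d4:1.
Shift Task 3→3, Task 5→3, Task 6→4.
Schedule Task 1@1, Task 2@1, Task 3@3, Task 4@1, Task 5@3, Task 6@4: d1:7  d2:7  d3:6  d4:6 — peak 7.
Total digger-days = 26 over 4 days ⇒ peak ≥ ⌈26/4⌉ = 7, so 7 is optimal.

7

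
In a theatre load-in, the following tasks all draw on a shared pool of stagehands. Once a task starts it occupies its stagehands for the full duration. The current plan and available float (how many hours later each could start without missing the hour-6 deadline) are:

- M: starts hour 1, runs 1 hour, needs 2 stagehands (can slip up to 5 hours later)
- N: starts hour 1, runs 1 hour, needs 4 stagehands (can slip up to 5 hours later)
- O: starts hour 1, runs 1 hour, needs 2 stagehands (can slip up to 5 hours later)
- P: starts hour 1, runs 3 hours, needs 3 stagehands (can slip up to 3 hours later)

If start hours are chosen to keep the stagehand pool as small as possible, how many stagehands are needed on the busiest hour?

4

Early-start (M@1, N@1, O@1, P@1) gives peak 11: h1:11  h2:3  h3:3  h4:0  h5:0  h6:0.
Shift N→2, P→3.
Schedule M@1, N@2, O@1, P@3: h1:4  h2:4  h3:3  h4:3  h5:3  h6:0 — peak 4.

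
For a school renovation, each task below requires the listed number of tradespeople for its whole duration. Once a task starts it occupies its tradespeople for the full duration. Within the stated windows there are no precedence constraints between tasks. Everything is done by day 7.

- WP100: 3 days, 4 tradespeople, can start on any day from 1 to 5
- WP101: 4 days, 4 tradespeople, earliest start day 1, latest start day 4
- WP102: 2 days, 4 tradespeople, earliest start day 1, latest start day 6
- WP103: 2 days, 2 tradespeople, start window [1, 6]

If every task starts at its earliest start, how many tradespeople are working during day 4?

At early start, day 4 has: WP101.
Demand: 4 = 4.

4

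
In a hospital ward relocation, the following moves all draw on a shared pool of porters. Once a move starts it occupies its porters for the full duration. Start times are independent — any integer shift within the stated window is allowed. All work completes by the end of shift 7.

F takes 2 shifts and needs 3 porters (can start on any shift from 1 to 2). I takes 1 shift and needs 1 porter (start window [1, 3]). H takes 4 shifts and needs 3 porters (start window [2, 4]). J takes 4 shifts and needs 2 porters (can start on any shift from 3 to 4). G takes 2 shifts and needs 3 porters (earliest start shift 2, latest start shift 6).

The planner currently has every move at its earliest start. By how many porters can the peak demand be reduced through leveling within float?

Early-start peak: s1:4  s2:9  s3:8  s4:5  s5:5  s6:2  s7:0 ⇒ 9.
Leveled (F@1, I@1, H@2, J@3, G@6): s1:4  s2:6  s3:5  s4:5  s5:5  s6:5  s7:3 ⇒ 6.
Reduction 9 − 6 = 3.

3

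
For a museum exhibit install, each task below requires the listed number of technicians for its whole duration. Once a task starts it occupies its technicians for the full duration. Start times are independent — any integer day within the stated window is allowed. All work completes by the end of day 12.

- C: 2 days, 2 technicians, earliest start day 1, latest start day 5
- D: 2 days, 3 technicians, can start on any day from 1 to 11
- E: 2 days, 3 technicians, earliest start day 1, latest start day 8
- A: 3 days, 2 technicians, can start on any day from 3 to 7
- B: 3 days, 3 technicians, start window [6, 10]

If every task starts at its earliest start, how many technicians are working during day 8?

At early start, day 8 has: B.
Demand: 3 = 3.

3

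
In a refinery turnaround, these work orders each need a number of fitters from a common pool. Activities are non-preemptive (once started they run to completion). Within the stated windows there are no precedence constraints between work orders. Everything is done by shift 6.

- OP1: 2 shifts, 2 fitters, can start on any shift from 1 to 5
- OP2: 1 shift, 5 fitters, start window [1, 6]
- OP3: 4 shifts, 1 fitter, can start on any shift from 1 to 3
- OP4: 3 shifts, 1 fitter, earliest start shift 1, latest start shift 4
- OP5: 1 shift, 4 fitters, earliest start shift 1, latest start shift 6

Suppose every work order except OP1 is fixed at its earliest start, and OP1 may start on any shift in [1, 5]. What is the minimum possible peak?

11

OP1@1: s1:13  s2:4  s3:2  s4:1  s5:0  s6:0 → peak 13
OP1@2: s1:11  s2:4  s3:4  s4:1  s5:0  s6:0 → peak 11
OP1@3: s1:11  s2:2  s3:4  s4:3  s5:0  s6:0 → peak 11
OP1@4: s1:11  s2:2  s3:2  s4:3  s5:2  s6:0 → peak 11
OP1@5: s1:11  s2:2  s3:2  s4:1  s5:2  s6:2 → peak 11
Best is OP1@2, peak 11.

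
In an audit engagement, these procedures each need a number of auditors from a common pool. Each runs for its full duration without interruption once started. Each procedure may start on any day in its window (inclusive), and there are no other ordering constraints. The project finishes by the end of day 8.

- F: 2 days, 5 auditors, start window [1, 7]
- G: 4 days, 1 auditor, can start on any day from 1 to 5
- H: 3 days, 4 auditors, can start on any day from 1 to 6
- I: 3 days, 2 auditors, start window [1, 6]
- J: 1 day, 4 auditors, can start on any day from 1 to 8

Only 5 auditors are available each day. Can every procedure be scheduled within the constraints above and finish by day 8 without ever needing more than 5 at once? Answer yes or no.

no

The minimum achievable peak is 6; 5 < 6, so no feasible schedule stays within the cap.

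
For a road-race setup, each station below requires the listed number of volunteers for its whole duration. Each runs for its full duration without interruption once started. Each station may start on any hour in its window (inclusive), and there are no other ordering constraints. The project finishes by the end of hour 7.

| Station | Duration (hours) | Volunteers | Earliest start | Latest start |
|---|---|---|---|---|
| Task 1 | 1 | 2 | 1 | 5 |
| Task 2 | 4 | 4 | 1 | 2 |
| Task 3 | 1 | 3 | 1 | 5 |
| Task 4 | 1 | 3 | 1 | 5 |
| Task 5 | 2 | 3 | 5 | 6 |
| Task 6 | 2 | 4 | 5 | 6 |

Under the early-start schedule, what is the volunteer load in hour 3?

4

At early start, hour 3 has: Task 2.
Demand: 4 = 4.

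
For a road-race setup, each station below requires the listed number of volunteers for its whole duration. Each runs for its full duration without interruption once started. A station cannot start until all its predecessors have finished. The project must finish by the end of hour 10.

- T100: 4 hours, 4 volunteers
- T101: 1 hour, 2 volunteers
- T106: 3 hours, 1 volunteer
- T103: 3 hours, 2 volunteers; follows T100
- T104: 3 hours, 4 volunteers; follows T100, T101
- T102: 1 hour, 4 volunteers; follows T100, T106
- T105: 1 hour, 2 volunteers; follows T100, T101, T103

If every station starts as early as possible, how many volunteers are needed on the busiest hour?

Early-start schedule: T100@1, T101@1, T106@1, T103@5, T104@5, T102@5, T105@8.
Load per hour: hour 1: 7, hour 2: 5, hour 3: 5, hour 4: 4, hour 5: 10, hour 6: 6, hour 7: 6, hour 8: 2, hour 9: 0, hour 10: 0.
Peak is 10.

10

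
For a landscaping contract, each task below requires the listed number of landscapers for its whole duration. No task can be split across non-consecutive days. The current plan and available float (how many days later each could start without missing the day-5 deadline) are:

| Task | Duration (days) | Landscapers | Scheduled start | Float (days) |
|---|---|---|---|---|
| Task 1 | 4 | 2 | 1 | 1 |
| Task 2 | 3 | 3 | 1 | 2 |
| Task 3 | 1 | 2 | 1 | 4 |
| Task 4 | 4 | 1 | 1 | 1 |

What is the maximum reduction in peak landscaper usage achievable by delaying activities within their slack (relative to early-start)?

2

Early-start peak: d1:8  d2:6  d3:6  d4:3  d5:0 ⇒ 8.
Leveled (Task 1@1, Task 2@1, Task 3@4, Task 4@1): d1:6  d2:6  d3:6  d4:5  d5:0 ⇒ 6.
Reduction 8 − 6 = 2.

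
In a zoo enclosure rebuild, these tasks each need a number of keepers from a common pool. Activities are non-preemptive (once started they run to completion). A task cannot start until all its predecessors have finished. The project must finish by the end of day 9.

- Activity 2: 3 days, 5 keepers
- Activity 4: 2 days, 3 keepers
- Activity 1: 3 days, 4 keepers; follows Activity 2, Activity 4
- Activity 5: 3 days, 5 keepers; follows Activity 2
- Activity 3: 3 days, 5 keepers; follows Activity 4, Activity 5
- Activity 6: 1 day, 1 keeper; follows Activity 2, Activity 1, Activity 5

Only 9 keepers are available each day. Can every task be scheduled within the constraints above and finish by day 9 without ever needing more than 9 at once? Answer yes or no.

Schedule Activity 2@1, Activity 4@1, Activity 1@4, Activity 5@4, Activity 3@7, Activity 6@7: d1:8  d2:8  d3:5  d4:9  d5:9  d6:9  d7:6  d8:5  d9:5 — peak 9 ≤ 9.

yes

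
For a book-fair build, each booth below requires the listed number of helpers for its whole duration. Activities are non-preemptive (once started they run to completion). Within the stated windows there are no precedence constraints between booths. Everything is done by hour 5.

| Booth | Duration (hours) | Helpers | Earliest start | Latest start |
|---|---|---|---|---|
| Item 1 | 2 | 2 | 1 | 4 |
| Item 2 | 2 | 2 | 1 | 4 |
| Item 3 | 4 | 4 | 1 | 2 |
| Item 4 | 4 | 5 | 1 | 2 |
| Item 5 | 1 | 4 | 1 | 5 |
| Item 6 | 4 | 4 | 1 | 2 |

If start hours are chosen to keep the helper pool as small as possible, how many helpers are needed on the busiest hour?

15

Early-start (Item 1@1, Item 2@1, Item 3@1, Item 4@1, Item 5@1, Item 6@1) gives peak 21: h1:21  h2:17  h3:13  h4:13  h5:0.
Shift Item 2→3, Item 6→2.
Schedule Item 1@1, Item 2@3, Item 3@1, Item 4@1, Item 5@1, Item 6@2: h1:15  h2:15  h3:15  h4:15  h5:4 — peak 15.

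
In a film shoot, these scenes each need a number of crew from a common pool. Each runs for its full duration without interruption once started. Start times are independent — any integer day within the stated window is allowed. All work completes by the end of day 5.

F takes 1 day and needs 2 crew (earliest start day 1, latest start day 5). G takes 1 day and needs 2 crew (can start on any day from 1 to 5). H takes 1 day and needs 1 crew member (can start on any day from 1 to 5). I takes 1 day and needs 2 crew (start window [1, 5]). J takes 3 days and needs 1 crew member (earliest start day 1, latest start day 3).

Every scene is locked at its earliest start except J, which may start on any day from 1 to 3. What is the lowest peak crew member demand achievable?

7

J@1: d1:8  d2:1  d3:1  d4:0  d5:0 → peak 8
J@2: d1:7  d2:1  d3:1  d4:1  d5:0 → peak 7
J@3: d1:7  d2:0  d3:1  d4:1  d5:1 → peak 7
Best is J@2, peak 7.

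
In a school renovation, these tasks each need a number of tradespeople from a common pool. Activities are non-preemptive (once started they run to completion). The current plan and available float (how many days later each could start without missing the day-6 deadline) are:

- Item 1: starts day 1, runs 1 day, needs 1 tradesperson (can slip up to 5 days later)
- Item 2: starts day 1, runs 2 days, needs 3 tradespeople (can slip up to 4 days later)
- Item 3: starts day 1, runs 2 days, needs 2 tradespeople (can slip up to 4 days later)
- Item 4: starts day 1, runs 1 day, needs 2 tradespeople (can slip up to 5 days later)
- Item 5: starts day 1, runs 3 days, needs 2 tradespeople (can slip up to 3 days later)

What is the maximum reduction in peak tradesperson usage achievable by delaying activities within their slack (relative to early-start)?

6

Early-start peak: d1:10  d2:7  d3:2  d4:0  d5:0  d6:0 ⇒ 10.
Leveled (Item 1@1, Item 2@1, Item 3@3, Item 4@3, Item 5@4): d1:4  d2:3  d3:4  d4:4  d5:2  d6:2 ⇒ 4.
Reduction 10 − 4 = 6.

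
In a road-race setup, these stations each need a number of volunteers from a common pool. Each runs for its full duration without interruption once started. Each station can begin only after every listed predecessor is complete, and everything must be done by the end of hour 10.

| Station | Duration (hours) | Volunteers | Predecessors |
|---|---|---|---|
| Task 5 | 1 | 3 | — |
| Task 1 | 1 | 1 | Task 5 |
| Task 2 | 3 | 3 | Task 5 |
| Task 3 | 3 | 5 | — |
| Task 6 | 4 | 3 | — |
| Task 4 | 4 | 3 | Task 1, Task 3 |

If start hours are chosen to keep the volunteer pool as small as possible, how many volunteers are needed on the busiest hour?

Early-start (Task 5@1, Task 1@2, Task 2@2, Task 3@1, Task 6@1, Task 4@4) gives peak 12: h1:11  h2:12  h3:11  h4:9  h5:3  h6:3  h7:3  h8:0  h9:0  h10:0.
Shift Task 5→4, Task 1→5, Task 2→8, Task 6→4, Task 4→6.
Schedule Task 5@4, Task 1@5, Task 2@8, Task 3@1, Task 6@4, Task 4@6: h1:5  h2:5  h3:5  h4:6  h5:4  h6:6  h7:6  h8:6  h9:6  h10:3 — peak 6.
Total volunteer-hours = 52 over 10 hours ⇒ peak ≥ ⌈52/10⌉ = 6, so 6 is optimal.

6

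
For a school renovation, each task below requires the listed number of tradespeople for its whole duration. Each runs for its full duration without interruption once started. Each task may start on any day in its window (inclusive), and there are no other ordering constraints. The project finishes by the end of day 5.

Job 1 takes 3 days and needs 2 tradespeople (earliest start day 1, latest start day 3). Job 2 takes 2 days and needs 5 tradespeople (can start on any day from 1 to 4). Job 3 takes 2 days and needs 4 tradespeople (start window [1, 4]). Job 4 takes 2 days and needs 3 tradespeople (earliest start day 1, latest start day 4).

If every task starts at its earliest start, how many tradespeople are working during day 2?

14

At early start, day 2 has: Job 1, Job 2, Job 3, Job 4.
Demand: 2 + 5 + 4 + 3 = 14.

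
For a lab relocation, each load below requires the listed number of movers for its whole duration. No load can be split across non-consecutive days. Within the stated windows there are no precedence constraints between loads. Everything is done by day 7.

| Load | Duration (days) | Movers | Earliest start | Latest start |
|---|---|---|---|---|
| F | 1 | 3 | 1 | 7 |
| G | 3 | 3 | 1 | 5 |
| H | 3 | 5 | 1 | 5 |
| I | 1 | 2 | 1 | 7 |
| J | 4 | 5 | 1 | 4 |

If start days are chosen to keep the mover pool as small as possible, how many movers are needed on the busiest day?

8

Early-start (F@1, G@1, H@1, I@1, J@1) gives peak 18: d1:18  d2:13  d3:13  d4:5  d5:0  d6:0  d7:0.
Shift G→2, I→5, J→4.
Schedule F@1, G@2, H@1, I@5, J@4: d1:8  d2:8  d3:8  d4:8  d5:7  d6:5  d7:5 — peak 8.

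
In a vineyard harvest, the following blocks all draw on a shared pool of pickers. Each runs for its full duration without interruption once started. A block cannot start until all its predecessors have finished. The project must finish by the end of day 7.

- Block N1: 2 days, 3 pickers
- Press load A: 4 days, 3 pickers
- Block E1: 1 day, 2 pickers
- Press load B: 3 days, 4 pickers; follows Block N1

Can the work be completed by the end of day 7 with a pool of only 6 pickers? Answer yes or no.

yes

Schedule Block N1@1, Press load A@1, Block E1@3, Press load B@5: d1:6  d2:6  d3:5  d4:3  d5:4  d6:4  d7:4 — peak 6 ≤ 6.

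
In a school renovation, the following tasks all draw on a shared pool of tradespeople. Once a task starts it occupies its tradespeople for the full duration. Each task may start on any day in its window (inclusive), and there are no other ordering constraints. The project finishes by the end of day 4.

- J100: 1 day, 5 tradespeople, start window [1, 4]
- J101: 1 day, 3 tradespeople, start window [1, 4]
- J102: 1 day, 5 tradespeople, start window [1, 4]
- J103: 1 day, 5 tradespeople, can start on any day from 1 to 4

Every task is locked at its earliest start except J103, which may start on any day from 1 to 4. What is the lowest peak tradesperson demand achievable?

13

J103@1: d1:18  d2:0  d3:0  d4:0 → peak 18
J103@2: d1:13  d2:5  d3:0  d4:0 → peak 13
J103@3: d1:13  d2:0  d3:5  d4:0 → peak 13
J103@4: d1:13  d2:0  d3:0  d4:5 → peak 13
Best is J103@2, peak 13.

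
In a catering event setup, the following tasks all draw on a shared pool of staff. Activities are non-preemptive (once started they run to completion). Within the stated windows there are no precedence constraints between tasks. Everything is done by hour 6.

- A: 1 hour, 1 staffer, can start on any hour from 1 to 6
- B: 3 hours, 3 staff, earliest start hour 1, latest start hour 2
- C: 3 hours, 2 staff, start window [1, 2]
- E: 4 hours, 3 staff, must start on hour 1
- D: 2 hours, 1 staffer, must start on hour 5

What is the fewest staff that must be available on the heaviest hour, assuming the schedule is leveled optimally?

8

Early-start (A@1, B@1, C@1, E@1, D@5) gives peak 9: h1:9  h2:8  h3:8  h4:3  h5:1  h6:1.
Shift C→2.
Schedule A@1, B@1, C@2, E@1, D@5: h1:7  h2:8  h3:8  h4:5  h5:1  h6:1 — peak 8.
No arrangement of the 24 feasible schedules does better.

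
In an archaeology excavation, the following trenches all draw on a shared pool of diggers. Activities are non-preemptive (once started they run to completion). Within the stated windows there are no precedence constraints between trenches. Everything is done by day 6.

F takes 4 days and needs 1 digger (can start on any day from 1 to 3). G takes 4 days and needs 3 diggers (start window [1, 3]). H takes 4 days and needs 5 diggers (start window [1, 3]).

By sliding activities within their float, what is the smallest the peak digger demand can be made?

Schedule F@1, G@1, H@1: d1:9  d2:9  d3:9  d4:9  d5:0  d6:0 — peak 9.

9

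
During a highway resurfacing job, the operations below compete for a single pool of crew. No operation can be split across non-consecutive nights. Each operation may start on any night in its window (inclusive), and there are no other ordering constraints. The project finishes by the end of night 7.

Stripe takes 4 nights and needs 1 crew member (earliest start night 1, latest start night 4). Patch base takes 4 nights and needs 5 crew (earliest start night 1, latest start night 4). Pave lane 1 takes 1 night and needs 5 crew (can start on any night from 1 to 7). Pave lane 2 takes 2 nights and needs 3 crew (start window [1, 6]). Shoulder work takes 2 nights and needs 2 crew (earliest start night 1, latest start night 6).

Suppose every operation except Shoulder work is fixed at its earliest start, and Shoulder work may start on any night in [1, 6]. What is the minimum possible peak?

14

Shoulder work@1: n1:16  n2:11  n3:6  n4:6  n5:0  n6:0  n7:0 → peak 16
Shoulder work@2: n1:14  n2:11  n3:8  n4:6  n5:0  n6:0  n7:0 → peak 14
Shoulder work@3: n1:14  n2:9  n3:8  n4:8  n5:0  n6:0  n7:0 → peak 14
Shoulder work@4: n1:14  n2:9  n3:6  n4:8  n5:2  n6:0  n7:0 → peak 14
Shoulder work@5: n1:14  n2:9  n3:6  n4:6  n5:2  n6:2  n7:0 → peak 14
Shoulder work@6: n1:14  n2:9  n3:6  n4:6  n5:0  n6:2  n7:2 → peak 14
Best is Shoulder work@2, peak 14.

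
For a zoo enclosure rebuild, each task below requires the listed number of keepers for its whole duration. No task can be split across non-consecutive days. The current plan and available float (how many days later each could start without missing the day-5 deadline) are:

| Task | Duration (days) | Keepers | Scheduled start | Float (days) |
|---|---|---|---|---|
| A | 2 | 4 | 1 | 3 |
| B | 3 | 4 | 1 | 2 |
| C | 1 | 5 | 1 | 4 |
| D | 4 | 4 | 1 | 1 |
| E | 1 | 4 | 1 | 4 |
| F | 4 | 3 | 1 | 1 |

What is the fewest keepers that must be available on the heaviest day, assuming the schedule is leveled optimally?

12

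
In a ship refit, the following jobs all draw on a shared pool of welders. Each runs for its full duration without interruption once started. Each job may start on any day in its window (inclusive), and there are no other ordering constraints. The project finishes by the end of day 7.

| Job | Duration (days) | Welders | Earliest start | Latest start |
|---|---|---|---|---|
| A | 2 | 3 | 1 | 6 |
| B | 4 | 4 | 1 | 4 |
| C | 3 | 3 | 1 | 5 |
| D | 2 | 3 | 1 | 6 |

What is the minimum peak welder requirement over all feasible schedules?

7

Early-start (A@1, B@1, C@1, D@1) gives peak 13: d1:13  d2:13  d3:7  d4:4  d5:0  d6:0  d7:0.
Shift C→3, D→5.
Schedule A@1, B@1, C@3, D@5: d1:7  d2:7  d3:7  d4:7  d5:6  d6:3  d7:0 — peak 7.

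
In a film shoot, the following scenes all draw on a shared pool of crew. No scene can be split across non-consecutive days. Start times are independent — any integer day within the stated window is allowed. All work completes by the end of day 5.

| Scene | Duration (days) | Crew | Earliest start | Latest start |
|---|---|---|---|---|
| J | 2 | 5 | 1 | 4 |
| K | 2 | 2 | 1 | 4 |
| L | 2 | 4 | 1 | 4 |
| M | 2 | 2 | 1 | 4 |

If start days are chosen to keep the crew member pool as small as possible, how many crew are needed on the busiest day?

Early-start (J@1, K@1, L@1, M@1) gives peak 13: d1:13  d2:13  d3:0  d4:0  d5:0.
Shift L→3, M→3.
Schedule J@1, K@1, L@3, M@3: d1:7  d2:7  d3:6  d4:6  d5:0 — peak 7.

7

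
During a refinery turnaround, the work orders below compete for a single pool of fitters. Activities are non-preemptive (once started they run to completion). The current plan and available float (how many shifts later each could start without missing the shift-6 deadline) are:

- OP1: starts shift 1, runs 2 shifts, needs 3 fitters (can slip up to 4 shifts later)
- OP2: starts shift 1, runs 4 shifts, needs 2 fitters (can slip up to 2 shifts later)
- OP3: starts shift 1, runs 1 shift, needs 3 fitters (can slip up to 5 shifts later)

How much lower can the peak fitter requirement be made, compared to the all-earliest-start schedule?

3

Early-start peak: s1:8  s2:5  s3:2  s4:2  s5:0  s6:0 ⇒ 8.
Leveled (OP1@1, OP2@1, OP3@3): s1:5  s2:5  s3:5  s4:2  s5:0  s6:0 ⇒ 5.
Reduction 8 − 5 = 3.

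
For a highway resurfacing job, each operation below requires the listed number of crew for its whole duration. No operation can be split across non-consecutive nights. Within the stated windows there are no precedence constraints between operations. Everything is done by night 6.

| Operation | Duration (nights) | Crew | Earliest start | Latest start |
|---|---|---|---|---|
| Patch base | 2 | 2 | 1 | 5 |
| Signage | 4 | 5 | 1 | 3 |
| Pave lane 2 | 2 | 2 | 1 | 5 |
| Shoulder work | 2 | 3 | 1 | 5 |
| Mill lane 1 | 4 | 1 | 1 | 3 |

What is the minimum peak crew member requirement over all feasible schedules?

Early-start (Patch base@1, Signage@1, Pave lane 2@1, Shoulder work@1, Mill lane 1@1) gives peak 13: n1:13  n2:13  n3:6  n4:6  n5:0  n6:0.
Shift Pave lane 2→5, Shoulder work→5, Mill lane 1→3.
Schedule Patch base@1, Signage@1, Pave lane 2@5, Shoulder work@5, Mill lane 1@3: n1:7  n2:7  n3:6  n4:6  n5:6  n6:6 — peak 7.
Total crew member-nights = 38 over 6 nights ⇒ peak ≥ ⌈38/6⌉ = 7, so 7 is optimal.

7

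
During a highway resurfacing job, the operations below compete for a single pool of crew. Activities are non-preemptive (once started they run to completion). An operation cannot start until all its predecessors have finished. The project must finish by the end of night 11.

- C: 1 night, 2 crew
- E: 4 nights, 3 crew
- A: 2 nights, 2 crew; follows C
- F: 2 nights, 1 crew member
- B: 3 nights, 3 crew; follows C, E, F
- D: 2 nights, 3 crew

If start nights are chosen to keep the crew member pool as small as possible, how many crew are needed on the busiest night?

5

Early-start (C@1, E@1, A@2, F@1, B@5, D@1) gives peak 9: n1:9  n2:9  n3:5  n4:3  n5:3  n6:3  n7:3  n8:0  n9:0  n10:0  n11:0.
Shift F→4, B→6, D→9.
Schedule C@1, E@1, A@2, F@4, B@6, D@9: n1:5  n2:5  n3:5  n4:4  n5:1  n6:3  n7:3  n8:3  n9:3  n10:3  n11:0 — peak 5.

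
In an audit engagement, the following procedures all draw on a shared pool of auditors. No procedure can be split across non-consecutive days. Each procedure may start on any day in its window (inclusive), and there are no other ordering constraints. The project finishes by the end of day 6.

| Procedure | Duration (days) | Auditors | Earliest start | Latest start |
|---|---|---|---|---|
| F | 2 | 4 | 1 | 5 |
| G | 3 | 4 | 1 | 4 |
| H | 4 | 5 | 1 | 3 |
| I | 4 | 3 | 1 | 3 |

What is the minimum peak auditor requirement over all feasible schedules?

12

Early-start (F@1, G@1, H@1, I@1) gives peak 16: d1:16  d2:16  d3:12  d4:8  d5:0  d6:0.
Shift H→3.
Schedule F@1, G@1, H@3, I@1: d1:11  d2:11  d3:12  d4:8  d5:5  d6:5 — peak 12.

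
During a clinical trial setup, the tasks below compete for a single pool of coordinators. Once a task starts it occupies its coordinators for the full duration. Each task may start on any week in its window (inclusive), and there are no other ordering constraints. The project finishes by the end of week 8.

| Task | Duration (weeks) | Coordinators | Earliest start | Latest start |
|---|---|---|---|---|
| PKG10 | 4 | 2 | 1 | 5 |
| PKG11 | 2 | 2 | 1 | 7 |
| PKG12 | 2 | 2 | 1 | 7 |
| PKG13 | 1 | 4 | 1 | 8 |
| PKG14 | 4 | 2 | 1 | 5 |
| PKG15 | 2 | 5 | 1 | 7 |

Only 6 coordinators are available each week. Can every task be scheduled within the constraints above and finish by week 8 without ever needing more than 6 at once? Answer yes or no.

yes

Schedule PKG10@1, PKG11@1, PKG12@1, PKG13@5, PKG14@3, PKG15@7: w1:6  w2:6  w3:4  w4:4  w5:6  w6:2  w7:5  w8:5 — peak 6 ≤ 6.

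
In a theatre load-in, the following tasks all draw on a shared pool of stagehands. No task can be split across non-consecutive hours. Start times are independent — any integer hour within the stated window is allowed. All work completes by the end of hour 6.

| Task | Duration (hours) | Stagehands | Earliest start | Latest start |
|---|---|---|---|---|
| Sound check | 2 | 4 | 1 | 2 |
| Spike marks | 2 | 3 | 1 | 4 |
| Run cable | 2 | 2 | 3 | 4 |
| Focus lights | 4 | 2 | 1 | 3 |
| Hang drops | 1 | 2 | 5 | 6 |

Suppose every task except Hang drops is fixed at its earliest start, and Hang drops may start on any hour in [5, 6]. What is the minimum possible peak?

Hang drops@5: h1:9  h2:9  h3:4  h4:4  h5:2  h6:0 → peak 9
Hang drops@6: h1:9  h2:9  h3:4  h4:4  h5:0  h6:2 → peak 9
Best is Hang drops@5, peak 9.

9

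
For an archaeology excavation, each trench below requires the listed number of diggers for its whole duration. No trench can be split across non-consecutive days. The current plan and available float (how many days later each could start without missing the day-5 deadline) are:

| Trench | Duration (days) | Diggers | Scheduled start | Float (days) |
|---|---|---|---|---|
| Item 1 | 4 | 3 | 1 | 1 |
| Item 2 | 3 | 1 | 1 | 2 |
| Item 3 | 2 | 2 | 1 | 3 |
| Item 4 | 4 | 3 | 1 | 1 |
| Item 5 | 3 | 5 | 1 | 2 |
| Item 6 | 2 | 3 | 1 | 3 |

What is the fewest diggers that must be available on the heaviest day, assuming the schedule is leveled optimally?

Early-start (Item 1@1, Item 2@1, Item 3@1, Item 4@1, Item 5@1, Item 6@1) gives peak 17: d1:17  d2:17  d3:12  d4:6  d5:0.
Shift Item 5→3.
Schedule Item 1@1, Item 2@1, Item 3@1, Item 4@1, Item 5@3, Item 6@1: d1:12  d2:12  d3:12  d4:11  d5:5 — peak 12.

12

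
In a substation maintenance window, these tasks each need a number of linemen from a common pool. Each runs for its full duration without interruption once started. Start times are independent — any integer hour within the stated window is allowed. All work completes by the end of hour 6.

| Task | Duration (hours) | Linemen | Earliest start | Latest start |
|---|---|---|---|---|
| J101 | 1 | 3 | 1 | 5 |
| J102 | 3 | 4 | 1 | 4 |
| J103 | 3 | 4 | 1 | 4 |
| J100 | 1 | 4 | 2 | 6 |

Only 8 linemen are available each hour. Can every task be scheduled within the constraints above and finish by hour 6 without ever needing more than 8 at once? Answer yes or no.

yes

Schedule J101@1, J102@1, J103@2, J100@4: h1:7  h2:8  h3:8  h4:8  h5:0  h6:0 — peak 8 ≤ 8.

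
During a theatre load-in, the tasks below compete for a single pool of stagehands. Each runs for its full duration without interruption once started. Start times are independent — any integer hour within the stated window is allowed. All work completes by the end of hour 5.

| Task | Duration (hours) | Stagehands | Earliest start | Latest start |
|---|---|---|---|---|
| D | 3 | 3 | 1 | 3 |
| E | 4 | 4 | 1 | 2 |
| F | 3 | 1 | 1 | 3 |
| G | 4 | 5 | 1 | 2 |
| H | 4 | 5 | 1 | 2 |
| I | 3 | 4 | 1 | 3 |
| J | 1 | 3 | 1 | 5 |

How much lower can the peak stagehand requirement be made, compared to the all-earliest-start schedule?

Early-start peak: h1:25  h2:22  h3:22  h4:14  h5:0 ⇒ 25.
Leveled (D@1, E@1, F@1, G@1, H@1, I@1, J@4): h1:22  h2:22  h3:22  h4:17  h5:0 ⇒ 22.
Reduction 25 − 22 = 3.

3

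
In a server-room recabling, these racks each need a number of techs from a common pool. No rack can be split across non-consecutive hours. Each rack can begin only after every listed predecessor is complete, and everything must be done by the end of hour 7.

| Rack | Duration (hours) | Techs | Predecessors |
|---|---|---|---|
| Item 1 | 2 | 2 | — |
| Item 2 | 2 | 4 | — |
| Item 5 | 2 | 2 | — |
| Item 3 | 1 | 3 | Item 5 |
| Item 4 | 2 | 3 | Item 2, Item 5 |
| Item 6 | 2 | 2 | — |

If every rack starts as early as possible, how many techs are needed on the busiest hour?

Early-start schedule: Item 1@1, Item 2@1, Item 5@1, Item 3@3, Item 4@3, Item 6@1.
Load per hour: hour 1: 10, hour 2: 10, hour 3: 6, hour 4: 3, hour 5: 0, hour 6: 0, hour 7: 0.
Peak is 10.

10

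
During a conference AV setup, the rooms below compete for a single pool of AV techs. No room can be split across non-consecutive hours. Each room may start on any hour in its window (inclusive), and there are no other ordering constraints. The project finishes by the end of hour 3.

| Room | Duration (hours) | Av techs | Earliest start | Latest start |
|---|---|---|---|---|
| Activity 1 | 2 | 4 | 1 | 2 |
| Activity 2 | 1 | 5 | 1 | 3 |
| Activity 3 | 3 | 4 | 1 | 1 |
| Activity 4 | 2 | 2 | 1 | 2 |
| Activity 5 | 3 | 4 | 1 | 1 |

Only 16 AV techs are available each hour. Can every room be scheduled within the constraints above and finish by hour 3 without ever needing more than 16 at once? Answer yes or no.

yes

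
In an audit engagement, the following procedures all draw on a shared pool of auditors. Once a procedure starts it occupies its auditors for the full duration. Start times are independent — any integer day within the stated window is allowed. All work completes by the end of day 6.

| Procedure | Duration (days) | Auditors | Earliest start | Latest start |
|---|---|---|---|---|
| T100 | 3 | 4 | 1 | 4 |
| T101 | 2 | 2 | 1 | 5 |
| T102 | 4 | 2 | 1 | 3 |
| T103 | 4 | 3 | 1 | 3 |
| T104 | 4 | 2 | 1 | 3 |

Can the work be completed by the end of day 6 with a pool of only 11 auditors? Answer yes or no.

yes

Schedule T100@1, T101@1, T102@1, T103@1, T104@3: d1:11  d2:11  d3:11  d4:7  d5:2  d6:2 — peak 11 ≤ 11.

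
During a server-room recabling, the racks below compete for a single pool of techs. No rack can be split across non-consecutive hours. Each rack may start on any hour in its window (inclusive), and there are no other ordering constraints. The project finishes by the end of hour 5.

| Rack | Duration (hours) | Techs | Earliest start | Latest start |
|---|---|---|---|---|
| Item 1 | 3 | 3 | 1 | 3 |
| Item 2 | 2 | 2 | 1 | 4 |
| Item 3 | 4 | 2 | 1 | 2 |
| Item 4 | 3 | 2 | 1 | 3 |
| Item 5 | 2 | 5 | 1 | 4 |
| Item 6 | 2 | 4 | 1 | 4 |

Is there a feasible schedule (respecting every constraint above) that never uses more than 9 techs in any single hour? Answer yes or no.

no

The minimum achievable peak is 10; 9 < 10, so no feasible schedule stays within the cap.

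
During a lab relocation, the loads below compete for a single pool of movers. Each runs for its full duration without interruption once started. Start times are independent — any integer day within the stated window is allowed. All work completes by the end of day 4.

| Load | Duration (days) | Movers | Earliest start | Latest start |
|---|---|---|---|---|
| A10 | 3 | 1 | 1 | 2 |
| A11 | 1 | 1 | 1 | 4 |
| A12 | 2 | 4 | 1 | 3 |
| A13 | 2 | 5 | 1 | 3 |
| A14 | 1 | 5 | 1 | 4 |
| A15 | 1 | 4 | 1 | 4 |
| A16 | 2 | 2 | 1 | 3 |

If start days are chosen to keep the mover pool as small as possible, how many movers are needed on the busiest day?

Early-start (A10@1, A11@1, A12@1, A13@1, A14@1, A15@1, A16@1) gives peak 22: d1:22  d2:12  d3:1  d4:0.
Shift A12→3, A14→4, A15→3.
Schedule A10@1, A11@1, A12@3, A13@1, A14@4, A15@3, A16@1: d1:9  d2:8  d3:9  d4:9 — peak 9.
Total mover-days = 35 over 4 days ⇒ peak ≥ ⌈35/4⌉ = 9, so 9 is optimal.

9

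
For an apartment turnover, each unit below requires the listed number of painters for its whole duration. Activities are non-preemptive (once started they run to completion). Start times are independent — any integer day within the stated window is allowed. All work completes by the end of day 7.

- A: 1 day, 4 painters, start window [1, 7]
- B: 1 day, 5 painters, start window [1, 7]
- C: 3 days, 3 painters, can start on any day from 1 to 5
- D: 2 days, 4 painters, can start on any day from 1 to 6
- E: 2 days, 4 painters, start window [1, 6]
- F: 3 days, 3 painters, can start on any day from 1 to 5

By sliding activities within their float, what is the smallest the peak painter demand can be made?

7

Early-start (A@1, B@1, C@1, D@1, E@1, F@1) gives peak 23: d1:23  d2:14  d3:6  d4:0  d5:0  d6:0  d7:0.
Shift B→2, C→3, D→3, E→6, F→5.
Schedule A@1, B@2, C@3, D@3, E@6, F@5: d1:4  d2:5  d3:7  d4:7  d5:6  d6:7  d7:7 — peak 7.
Total painter-days = 43 over 7 days ⇒ peak ≥ ⌈43/7⌉ = 7, so 7 is optimal.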